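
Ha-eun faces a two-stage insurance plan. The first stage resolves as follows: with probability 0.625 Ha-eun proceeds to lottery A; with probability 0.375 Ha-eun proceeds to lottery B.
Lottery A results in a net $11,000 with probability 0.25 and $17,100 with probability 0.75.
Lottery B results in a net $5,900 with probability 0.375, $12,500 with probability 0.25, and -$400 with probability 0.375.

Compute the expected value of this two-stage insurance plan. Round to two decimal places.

$11,679.69

EV(A) = 0.25 × 11000 + 0.75 × 17100 = 2750 + 12825 = 15575
EV(B) = 0.375 × 5900 + 0.25 × 12500 + 0.375 × (-400) = 2212.5 + 3125 − 150 = 5187.5
Overall = 0.625 × 15575 + 0.375 × 5187.5 = 9734.375 + 1945.3125 = 11679.6875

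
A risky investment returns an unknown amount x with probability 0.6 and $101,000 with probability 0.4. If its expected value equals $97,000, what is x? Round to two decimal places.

x = $94,333.33

0.6·x + 0.4·101000 = 97000
0.6·x = 97000 − 40400 = 56600
x = 56600 / 0.6 = 94333.3333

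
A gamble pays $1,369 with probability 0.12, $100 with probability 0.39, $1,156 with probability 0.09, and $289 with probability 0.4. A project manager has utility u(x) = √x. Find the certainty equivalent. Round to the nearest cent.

$331.24

E[u] = 0.12·√1369 + 0.39·√100 + 0.09·√1156 + 0.4·√289 = 0.12·37 + 0.39·10 + 0.09·34 + 0.4·17 = 18.2
CE = (18.2)² = 331.24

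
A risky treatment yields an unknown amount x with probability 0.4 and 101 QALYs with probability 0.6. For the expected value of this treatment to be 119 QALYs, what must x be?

x = 146 QALYs

0.4·x + 0.6·101 = 119
0.4·x = 119 − 60.6 = 58.4
x = 58.4 / 0.4 = 146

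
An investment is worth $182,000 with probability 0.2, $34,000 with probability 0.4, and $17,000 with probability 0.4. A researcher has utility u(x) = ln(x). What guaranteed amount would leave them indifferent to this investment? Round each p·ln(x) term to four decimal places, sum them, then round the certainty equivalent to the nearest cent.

E[u] = 0.2·ln(182000) + 0.4·ln(34000) + 0.4·ln(17000) = 2.4224 + 4.1736 + 3.8964 = 10.4924
CE = e^10.4924 ≈ 36040.55

$36,040.55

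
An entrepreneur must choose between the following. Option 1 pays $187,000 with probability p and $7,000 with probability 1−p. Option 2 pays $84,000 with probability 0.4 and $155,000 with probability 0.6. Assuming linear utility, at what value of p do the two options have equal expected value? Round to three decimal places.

p = 0.664

EV(Option 2) = 0.4 × 84000 + 0.6 × 155000 = 33600 + 93000 = 126600
p·187000 + (1−p)·7000 = 126600
180000p + 7000 = 126600
p = (126600 − 7000) / 180000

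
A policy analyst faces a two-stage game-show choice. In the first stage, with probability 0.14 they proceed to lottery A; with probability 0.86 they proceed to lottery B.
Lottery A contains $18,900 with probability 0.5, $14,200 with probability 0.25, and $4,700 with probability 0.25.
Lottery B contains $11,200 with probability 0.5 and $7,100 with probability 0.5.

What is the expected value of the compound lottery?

$9,853.50

EV(A) = 0.5 × 18900 + 0.25 × 14200 + 0.25 × 4700 = 9450 + 3550 + 1175 = 14175
EV(B) = 0.5 × 11200 + 0.5 × 7100 = 5600 + 3550 = 9150
Overall = 0.14 × 14175 + 0.86 × 9150 = 1984.5 + 7869 = 9853.5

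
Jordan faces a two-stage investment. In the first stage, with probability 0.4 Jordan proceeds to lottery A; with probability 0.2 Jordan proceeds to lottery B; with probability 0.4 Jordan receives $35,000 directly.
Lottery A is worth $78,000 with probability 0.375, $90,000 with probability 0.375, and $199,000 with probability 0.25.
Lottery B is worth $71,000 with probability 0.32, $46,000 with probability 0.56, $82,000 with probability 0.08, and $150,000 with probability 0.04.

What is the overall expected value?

EV(A) = 0.375 × 78000 + 0.375 × 90000 + 0.25 × 199000 = 29250 + 33750 + 49750 = 112750
EV(B) = 0.32 × 71000 + 0.56 × 46000 + 0.08 × 82000 + 0.04 × 150000 = 22720 + 25760 + 6560 + 6000 = 61040
Branch C: 35000 (certain)
Overall = 0.4 × 112750 + 0.2 × 61040 + 0.4 × 35000 = 45100 + 12208 + 14000 = 71308

$71,308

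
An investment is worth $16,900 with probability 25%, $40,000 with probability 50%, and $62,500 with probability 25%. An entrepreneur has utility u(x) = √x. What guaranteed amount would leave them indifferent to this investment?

$38,025

E[u] = 0.25·√16900 + 0.5·√40000 + 0.25·√62500 = 0.25·130 + 0.5·200 + 0.25·250 = 195
CE = (195)² = 38025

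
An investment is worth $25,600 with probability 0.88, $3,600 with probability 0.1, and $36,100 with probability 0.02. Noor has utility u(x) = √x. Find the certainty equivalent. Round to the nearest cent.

$22,680.36

E[u] = 0.88·√25600 + 0.1·√3600 + 0.02·√36100 = 0.88·160 + 0.1·60 + 0.02·190 = 150.6
CE = (150.6)² = 22680.36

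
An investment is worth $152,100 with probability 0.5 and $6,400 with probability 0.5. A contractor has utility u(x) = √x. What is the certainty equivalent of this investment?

E[u] = 0.5·√152100 + 0.5·√6400 = 0.5·390 + 0.5·80 = 235
CE = (235)² = 55225

$55,225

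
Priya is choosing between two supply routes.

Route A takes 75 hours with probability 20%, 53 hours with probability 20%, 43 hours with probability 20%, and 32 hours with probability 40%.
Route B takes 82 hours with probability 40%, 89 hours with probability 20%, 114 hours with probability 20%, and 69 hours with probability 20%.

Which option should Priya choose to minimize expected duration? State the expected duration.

Route A (47 hours)

Route A = 0.2 × 75 + 0.2 × 53 + 0.2 × 43 + 0.4 × 32 = 15 + 10.6 + 8.6 + 12.8 = 47
Route B = 0.4 × 82 + 0.2 × 89 + 0.2 × 114 + 0.2 × 69 = 32.8 + 17.8 + 22.8 + 13.8 = 87.2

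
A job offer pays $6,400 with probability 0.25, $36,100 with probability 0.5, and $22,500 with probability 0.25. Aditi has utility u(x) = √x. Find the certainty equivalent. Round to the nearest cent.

$23,256.25

E[u] = 0.25·√6400 + 0.5·√36100 + 0.25·√22500 = 0.25·80 + 0.5·190 + 0.25·150 = 152.5
CE = (152.5)² = 23256.25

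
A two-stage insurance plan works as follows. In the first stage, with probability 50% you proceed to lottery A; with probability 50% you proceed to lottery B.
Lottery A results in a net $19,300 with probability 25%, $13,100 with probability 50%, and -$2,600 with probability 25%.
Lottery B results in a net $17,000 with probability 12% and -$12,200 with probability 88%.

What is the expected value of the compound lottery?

$1,014.50

EV(A) = 0.25 × 19300 + 0.5 × 13100 + 0.25 × (-2600) = 4825 + 6550 − 650 = 10725
EV(B) = 0.12 × 17000 + 0.88 × (-12200) = 2040 − 10736 = -8696
Overall = 0.5 × 10725 + 0.5 × (-8696) = 5362.5 − 4348 = 1014.5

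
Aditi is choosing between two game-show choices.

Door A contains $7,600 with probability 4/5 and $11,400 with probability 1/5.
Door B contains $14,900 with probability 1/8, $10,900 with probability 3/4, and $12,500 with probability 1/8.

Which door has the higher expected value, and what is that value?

Door B ($11,600)

Door A = 4/5 × 7600 + 1/5 × 11400 = 6080 + 2280 = 8360
Door B = 1/8 × 14900 + 3/4 × 10900 + 1/8 × 12500 = 1862.5 + 8175 + 1562.5 = 11600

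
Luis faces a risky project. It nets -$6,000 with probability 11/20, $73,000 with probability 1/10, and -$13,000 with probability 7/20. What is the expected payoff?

-$550

EV = 11/20 × (-6000) + 1/10 × 73000 + 7/20 × (-13000) = -3300 + 7300 − 4550 = -550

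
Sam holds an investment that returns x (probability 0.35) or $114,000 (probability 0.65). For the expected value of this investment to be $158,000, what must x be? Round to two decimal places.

x = $239,714.29

0.35·x + 0.65·114000 = 158000
0.35·x = 158000 − 74100 = 83900
x = 83900 / 0.35 = 239714.2857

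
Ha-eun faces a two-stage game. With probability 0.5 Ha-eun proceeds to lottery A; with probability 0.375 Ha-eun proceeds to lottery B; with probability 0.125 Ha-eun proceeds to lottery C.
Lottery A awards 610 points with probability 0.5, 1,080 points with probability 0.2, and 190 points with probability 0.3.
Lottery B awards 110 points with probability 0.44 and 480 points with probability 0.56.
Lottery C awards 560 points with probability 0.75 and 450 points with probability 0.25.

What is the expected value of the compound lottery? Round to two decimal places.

EV(A) = 0.5 × 610 + 0.2 × 1080 + 0.3 × 190 = 305 + 216 + 57 = 578
EV(B) = 0.44 × 110 + 0.56 × 480 = 48.4 + 268.8 = 317.2
EV(C) = 0.75 × 560 + 0.25 × 450 = 420 + 112.5 = 532.5
Overall = 0.5 × 578 + 0.375 × 317.2 + 0.125 × 532.5 = 289 + 118.95 + 66.5625 = 474.5125

474.51 points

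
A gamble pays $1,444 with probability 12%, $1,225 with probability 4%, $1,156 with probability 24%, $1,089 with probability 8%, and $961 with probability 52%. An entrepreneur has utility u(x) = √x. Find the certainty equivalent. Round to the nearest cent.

$1,081.09

E[u] = 0.12·√1444 + 0.04·√1225 + 0.24·√1156 + 0.08·√1089 + 0.52·√961 = 0.12·38 + 0.04·35 + 0.24·34 + 0.08·33 + 0.52·31 = 32.88
CE = (32.88)² = 1081.0944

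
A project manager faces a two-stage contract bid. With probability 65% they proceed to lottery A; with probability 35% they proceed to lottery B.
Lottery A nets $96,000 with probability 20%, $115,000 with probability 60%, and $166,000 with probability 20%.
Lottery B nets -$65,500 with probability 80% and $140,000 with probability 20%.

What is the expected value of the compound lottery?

EV(A) = 0.2 × 96000 + 0.6 × 115000 + 0.2 × 166000 = 19200 + 69000 + 33200 = 121400
EV(B) = 0.8 × (-65500) + 0.2 × 140000 = -52400 + 28000 = -24400
Overall = 0.65 × 121400 + 0.35 × (-24400) = 78910 − 8540 = 70370

$70,370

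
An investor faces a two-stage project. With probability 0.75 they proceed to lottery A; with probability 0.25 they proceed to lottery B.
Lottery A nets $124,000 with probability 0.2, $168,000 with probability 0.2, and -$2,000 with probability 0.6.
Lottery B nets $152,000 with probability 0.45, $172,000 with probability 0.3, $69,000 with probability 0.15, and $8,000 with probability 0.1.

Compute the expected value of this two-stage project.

$75,687.50

EV(A) = 0.2 × 124000 + 0.2 × 168000 + 0.6 × (-2000) = 24800 + 33600 − 1200 = 57200
EV(B) = 0.45 × 152000 + 0.3 × 172000 + 0.15 × 69000 + 0.1 × 8000 = 68400 + 51600 + 10350 + 800 = 131150
Overall = 0.75 × 57200 + 0.25 × 131150 = 42900 + 32787.5 = 75687.5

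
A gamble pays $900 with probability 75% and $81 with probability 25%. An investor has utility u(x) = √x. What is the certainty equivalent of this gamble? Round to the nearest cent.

E[u] = 0.75·√900 + 0.25·√81 = 0.75·30 + 0.25·9 = 24.75
CE = (24.75)² = 612.5625

$612.56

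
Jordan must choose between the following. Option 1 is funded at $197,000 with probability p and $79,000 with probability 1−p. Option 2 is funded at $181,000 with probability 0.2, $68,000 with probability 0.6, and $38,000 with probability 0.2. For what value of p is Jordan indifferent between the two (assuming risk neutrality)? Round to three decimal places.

EV(Option 2) = 0.2 × 181000 + 0.6 × 68000 + 0.2 × 38000 = 36200 + 40800 + 7600 = 84600
p·197000 + (1−p)·79000 = 84600
118000p + 79000 = 84600
p = (84600 − 79000) / 118000

p = 0.047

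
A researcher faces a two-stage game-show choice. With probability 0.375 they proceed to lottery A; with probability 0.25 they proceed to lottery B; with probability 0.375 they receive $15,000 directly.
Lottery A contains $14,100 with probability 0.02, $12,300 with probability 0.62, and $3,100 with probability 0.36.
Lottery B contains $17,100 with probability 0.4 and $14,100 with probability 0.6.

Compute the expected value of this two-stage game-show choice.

$12,834

EV(A) = 0.02 × 14100 + 0.62 × 12300 + 0.36 × 3100 = 282 + 7626 + 1116 = 9024
EV(B) = 0.4 × 17100 + 0.6 × 14100 = 6840 + 8460 = 15300
Branch C: 15000 (certain)
Overall = 0.375 × 9024 + 0.25 × 15300 + 0.375 × 15000 = 3384 + 3825 + 5625 = 12834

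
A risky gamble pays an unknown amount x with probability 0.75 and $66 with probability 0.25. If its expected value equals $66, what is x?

x = $66

0.75·x + 0.25·66 = 66
0.75·x = 66 − 16.5 = 49.5
x = 49.5 / 0.75 = 66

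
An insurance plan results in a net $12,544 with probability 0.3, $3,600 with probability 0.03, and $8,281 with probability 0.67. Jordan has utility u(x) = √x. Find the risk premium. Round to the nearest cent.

$132.29

E[u] = 0.3·√12544 + 0.03·√3600 + 0.67·√8281 = 0.3·112 + 0.03·60 + 0.67·91 = 96.37
CE = (96.37)² = 9287.1769
Risk premium = EV − CE = 9419.47 − 9287.1769 = 132.2931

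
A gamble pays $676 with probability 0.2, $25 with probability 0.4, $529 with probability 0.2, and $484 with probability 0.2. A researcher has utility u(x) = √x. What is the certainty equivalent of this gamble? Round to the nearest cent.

E[u] = 0.2·√676 + 0.4·√25 + 0.2·√529 + 0.2·√484 = 0.2·26 + 0.4·5 + 0.2·23 + 0.2·22 = 16.2
CE = (16.2)² = 262.44

$262.44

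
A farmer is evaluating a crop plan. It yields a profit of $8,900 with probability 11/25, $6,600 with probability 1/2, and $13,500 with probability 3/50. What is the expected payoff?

$8,026

EV = 11/25 × 8900 + 1/2 × 6600 + 3/50 × 13500 = 3916 + 3300 + 810 = 8026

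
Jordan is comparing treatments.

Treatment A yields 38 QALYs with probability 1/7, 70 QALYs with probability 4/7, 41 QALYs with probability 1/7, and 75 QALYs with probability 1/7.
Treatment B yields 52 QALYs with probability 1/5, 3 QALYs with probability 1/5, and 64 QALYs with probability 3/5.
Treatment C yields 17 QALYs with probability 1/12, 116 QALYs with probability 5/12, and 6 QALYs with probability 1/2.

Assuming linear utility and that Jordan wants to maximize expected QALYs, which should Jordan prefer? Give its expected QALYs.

Treatment A = 1/7 × 38 + 4/7 × 70 + 1/7 × 41 + 1/7 × 75 = 5.4286 + 40 + 5.8571 + 10.7143 = 62
Treatment B = 1/5 × 52 + 1/5 × 3 + 3/5 × 64 = 10.4 + 0.6 + 38.4 = 49.4
Treatment C = 1/12 × 17 + 5/12 × 116 + 1/2 × 6 = 1.4167 + 48.3333 + 3 = 52.75

Treatment A (62 QALYs)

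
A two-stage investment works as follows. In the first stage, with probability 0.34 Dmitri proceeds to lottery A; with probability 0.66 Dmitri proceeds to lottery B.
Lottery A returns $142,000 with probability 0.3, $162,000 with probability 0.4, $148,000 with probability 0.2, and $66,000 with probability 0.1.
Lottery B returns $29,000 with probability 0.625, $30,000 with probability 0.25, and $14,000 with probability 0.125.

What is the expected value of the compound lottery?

EV(A) = 0.3 × 142000 + 0.4 × 162000 + 0.2 × 148000 + 0.1 × 66000 = 42600 + 64800 + 29600 + 6600 = 143600
EV(B) = 0.625 × 29000 + 0.25 × 30000 + 0.125 × 14000 = 18125 + 7500 + 1750 = 27375
Overall = 0.34 × 143600 + 0.66 × 27375 = 48824 + 18067.5 = 66891.5

$66,891.50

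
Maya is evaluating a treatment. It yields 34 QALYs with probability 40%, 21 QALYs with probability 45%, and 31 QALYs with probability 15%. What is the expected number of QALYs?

EV = 0.4 × 34 + 0.45 × 21 + 0.15 × 31 = 13.6 + 9.45 + 4.65 = 27.7

27.7 QALYs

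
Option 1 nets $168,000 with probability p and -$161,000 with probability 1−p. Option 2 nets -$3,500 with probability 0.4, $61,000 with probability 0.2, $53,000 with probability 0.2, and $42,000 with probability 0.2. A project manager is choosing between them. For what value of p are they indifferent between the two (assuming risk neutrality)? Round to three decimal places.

p = 0.580

EV(Option 2) = 0.4 × (-3500) + 0.2 × 61000 + 0.2 × 53000 + 0.2 × 42000 = -1400 + 12200 + 10600 + 8400 = 29800
p·168000 + (1−p)·(-161000) = 29800
329000p − 161000 = 29800
p = (29800 + 161000) / 329000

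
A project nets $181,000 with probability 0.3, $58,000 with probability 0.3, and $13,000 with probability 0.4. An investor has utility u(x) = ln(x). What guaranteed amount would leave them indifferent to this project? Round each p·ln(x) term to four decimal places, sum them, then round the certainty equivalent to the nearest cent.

E[u] = 0.3·ln(181000) + 0.3·ln(58000) + 0.4·ln(13000) = 3.6319 + 3.2905 + 3.7891 = 10.7115
CE = e^10.7115 ≈ 44868.89

$44,868.89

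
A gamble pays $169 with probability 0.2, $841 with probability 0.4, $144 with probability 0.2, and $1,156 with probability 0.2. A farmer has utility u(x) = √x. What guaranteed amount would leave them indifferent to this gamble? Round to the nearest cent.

$547.56

E[u] = 0.2·√169 + 0.4·√841 + 0.2·√144 + 0.2·√1156 = 0.2·13 + 0.4·29 + 0.2·12 + 0.2·34 = 23.4
CE = (23.4)² = 547.56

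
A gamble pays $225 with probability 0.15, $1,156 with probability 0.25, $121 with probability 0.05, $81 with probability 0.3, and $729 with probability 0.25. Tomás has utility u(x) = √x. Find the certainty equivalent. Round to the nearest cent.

E[u] = 0.15·√225 + 0.25·√1156 + 0.05·√121 + 0.3·√81 + 0.25·√729 = 0.15·15 + 0.25·34 + 0.05·11 + 0.3·9 + 0.25·27 = 20.75
CE = (20.75)² = 430.5625

$430.56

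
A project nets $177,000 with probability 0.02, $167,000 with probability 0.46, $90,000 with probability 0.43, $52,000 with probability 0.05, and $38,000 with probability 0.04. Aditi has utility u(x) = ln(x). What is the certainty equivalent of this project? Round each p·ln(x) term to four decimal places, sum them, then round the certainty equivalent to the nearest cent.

E[u] = 0.02·ln(177000) + 0.46·ln(167000) + 0.43·ln(90000) + 0.05·ln(52000) + 0.04·ln(38000) = 0.2417 + 5.5318 + 4.9053 + 0.5429 + 0.4218 = 11.6435
CE = e^11.6435 ≈ 113948.29

$113,948.29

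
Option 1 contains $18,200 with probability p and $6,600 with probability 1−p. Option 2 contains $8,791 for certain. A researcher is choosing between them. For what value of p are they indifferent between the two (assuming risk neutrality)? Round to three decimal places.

p·18200 + (1−p)·6600 = 8791
11600p + 6600 = 8791
p = (8791 − 6600) / 11600

p = 0.189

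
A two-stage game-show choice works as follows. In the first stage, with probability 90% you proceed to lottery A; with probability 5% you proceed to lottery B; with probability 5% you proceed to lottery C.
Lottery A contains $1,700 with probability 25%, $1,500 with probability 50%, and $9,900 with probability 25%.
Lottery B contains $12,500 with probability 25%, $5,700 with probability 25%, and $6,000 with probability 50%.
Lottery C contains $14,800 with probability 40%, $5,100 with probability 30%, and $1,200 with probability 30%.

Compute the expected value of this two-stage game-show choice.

$4,053

EV(A) = 0.25 × 1700 + 0.5 × 1500 + 0.25 × 9900 = 425 + 750 + 2475 = 3650
EV(B) = 0.25 × 12500 + 0.25 × 5700 + 0.5 × 6000 = 3125 + 1425 + 3000 = 7550
EV(C) = 0.4 × 14800 + 0.3 × 5100 + 0.3 × 1200 = 5920 + 1530 + 360 = 7810
Overall = 0.9 × 3650 + 0.05 × 7550 + 0.05 × 7810 = 3285 + 377.5 + 390.5 = 4053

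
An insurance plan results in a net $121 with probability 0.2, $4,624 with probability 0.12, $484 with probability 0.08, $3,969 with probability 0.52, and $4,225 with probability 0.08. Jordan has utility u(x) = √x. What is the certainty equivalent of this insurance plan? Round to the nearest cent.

E[u] = 0.2·√121 + 0.12·√4624 + 0.08·√484 + 0.52·√3969 + 0.08·√4225 = 0.2·11 + 0.12·68 + 0.08·22 + 0.52·63 + 0.08·65 = 50.08
CE = (50.08)² = 2508.0064

$2,508.01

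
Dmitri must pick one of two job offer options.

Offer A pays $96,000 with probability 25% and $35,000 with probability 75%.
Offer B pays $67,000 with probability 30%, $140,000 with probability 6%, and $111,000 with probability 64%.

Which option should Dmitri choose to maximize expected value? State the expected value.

Offer B ($99,540)

Offer A = 0.25 × 96000 + 0.75 × 35000 = 24000 + 26250 = 50250
Offer B = 0.3 × 67000 + 0.06 × 140000 + 0.64 × 111000 = 20100 + 8400 + 71040 = 99540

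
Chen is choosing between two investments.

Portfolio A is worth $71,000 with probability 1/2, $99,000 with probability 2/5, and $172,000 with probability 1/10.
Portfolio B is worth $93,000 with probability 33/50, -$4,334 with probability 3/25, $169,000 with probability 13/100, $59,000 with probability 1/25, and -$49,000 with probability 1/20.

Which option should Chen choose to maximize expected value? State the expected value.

Portfolio A ($92,300)

Portfolio A = 1/2 × 71000 + 2/5 × 99000 + 1/10 × 172000 = 35500 + 39600 + 17200 = 92300
Portfolio B = 33/50 × 93000 + 3/25 × (-4334) + 13/100 × 169000 + 1/25 × 59000 + 1/20 × (-49000) = 61380 − 520.08 + 21970 + 2360 − 2450 = 82739.92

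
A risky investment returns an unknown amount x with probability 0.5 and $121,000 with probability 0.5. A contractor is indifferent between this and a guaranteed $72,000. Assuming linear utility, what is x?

x = $23,000

0.5·x + 0.5·121000 = 72000
0.5·x = 72000 − 60500 = 11500
x = 11500 / 0.5 = 23000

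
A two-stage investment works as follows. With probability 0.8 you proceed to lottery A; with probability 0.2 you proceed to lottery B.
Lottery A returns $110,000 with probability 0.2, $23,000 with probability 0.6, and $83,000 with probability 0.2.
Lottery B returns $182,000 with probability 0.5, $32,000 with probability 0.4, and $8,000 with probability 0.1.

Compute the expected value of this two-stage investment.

EV(A) = 0.2 × 110000 + 0.6 × 23000 + 0.2 × 83000 = 22000 + 13800 + 16600 = 52400
EV(B) = 0.5 × 182000 + 0.4 × 32000 + 0.1 × 8000 = 91000 + 12800 + 800 = 104600
Overall = 0.8 × 52400 + 0.2 × 104600 = 41920 + 20920 = 62840

$62,840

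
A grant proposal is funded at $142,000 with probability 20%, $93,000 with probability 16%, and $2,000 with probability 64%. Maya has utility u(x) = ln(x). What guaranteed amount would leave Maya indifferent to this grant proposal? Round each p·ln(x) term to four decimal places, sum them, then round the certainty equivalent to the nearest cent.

$8,671.53

E[u] = 0.2·ln(142000) + 0.16·ln(93000) + 0.64·ln(2000) = 2.3727 + 1.8305 + 4.8646 = 9.0678
CE = e^9.0678 ≈ 8671.53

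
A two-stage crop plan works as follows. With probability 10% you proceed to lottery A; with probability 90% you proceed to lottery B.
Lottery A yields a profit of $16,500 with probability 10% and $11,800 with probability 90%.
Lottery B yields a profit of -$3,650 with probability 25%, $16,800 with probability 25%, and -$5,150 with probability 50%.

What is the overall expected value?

$1,868.25

EV(A) = 0.1 × 16500 + 0.9 × 11800 = 1650 + 10620 = 12270
EV(B) = 0.25 × (-3650) + 0.25 × 16800 + 0.5 × (-5150) = -912.5 + 4200 − 2575 = 712.5
Overall = 0.1 × 12270 + 0.9 × 712.5 = 1227 + 641.25 = 1868.25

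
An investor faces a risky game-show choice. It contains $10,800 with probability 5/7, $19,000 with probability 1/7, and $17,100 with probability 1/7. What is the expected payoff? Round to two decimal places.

$12,871.43

EV = 5/7 × 10800 + 1/7 × 19000 + 1/7 × 17100 = 7714.2857 + 2714.2857 + 2442.8571 = 12871.4286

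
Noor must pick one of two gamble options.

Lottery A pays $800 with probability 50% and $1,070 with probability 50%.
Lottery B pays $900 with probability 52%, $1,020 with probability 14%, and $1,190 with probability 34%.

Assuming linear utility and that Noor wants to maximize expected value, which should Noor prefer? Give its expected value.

Lottery A = 0.5 × 800 + 0.5 × 1070 = 400 + 535 = 935
Lottery B = 0.52 × 900 + 0.14 × 1020 + 0.34 × 1190 = 468 + 142.8 + 404.6 = 1015.4

Lottery B ($1,015.40)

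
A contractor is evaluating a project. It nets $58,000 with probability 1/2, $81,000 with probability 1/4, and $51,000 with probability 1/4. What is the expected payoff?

$62,000

EV = 1/2 × 58000 + 1/4 × 81000 + 1/4 × 51000 = 29000 + 20250 + 12750 = 62000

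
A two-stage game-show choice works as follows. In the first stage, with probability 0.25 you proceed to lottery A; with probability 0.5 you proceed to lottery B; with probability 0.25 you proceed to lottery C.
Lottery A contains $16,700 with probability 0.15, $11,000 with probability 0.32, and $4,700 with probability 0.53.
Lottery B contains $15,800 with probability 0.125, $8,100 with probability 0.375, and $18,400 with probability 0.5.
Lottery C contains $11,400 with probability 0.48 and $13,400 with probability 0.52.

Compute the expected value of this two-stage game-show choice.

$12,345.25

EV(A) = 0.15 × 16700 + 0.32 × 11000 + 0.53 × 4700 = 2505 + 3520 + 2491 = 8516
EV(B) = 0.125 × 15800 + 0.375 × 8100 + 0.5 × 18400 = 1975 + 3037.5 + 9200 = 14212.5
EV(C) = 0.48 × 11400 + 0.52 × 13400 = 5472 + 6968 = 12440
Overall = 0.25 × 8516 + 0.5 × 14212.5 + 0.25 × 12440 = 2129 + 7106.25 + 3110 = 12345.25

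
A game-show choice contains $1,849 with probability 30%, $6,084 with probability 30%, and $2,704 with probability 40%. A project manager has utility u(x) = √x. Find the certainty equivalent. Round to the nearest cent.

$3,260.41

E[u] = 0.3·√1849 + 0.3·√6084 + 0.4·√2704 = 0.3·43 + 0.3·78 + 0.4·52 = 57.1
CE = (57.1)² = 3260.41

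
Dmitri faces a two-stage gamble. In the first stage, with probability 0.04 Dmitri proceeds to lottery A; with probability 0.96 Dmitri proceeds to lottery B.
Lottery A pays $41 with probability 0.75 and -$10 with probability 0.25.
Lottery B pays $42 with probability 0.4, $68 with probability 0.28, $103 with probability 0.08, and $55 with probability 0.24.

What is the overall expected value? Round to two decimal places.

$56.12

EV(A) = 0.75 × 41 + 0.25 × (-10) = 30.75 − 2.5 = 28.25
EV(B) = 0.4 × 42 + 0.28 × 68 + 0.08 × 103 + 0.24 × 55 = 16.8 + 19.04 + 8.24 + 13.2 = 57.28
Overall = 0.04 × 28.25 + 0.96 × 57.28 = 1.13 + 54.9888 = 56.1188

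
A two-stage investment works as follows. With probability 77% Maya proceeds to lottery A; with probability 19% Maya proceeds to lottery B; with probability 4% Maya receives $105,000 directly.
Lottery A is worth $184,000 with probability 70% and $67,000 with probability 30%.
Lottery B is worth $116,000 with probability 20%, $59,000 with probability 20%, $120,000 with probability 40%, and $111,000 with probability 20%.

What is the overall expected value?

$138,841

EV(A) = 0.7 × 184000 + 0.3 × 67000 = 128800 + 20100 = 148900
EV(B) = 0.2 × 116000 + 0.2 × 59000 + 0.4 × 120000 + 0.2 × 111000 = 23200 + 11800 + 48000 + 22200 = 105200
Branch C: 105000 (certain)
Overall = 0.77 × 148900 + 0.19 × 105200 + 0.04 × 105000 = 114653 + 19988 + 4200 = 138841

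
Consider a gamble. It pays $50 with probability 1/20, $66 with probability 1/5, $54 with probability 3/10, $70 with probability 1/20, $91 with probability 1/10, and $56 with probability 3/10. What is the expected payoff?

EV = 1/20 × 50 + 1/5 × 66 + 3/10 × 54 + 1/20 × 70 + 1/10 × 91 + 3/10 × 56 = 2.5 + 13.2 + 16.2 + 3.5 + 9.1 + 16.8 = 61.3

$61.30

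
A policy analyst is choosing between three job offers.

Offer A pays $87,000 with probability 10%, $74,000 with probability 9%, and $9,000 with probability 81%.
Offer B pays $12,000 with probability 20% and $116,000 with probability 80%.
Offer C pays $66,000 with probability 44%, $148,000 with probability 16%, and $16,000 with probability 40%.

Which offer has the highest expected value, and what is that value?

Offer B ($95,200)

Offer A = 0.1 × 87000 + 0.09 × 74000 + 0.81 × 9000 = 8700 + 6660 + 7290 = 22650
Offer B = 0.2 × 12000 + 0.8 × 116000 = 2400 + 92800 = 95200
Offer C = 0.44 × 66000 + 0.16 × 148000 + 0.4 × 16000 = 29040 + 23680 + 6400 = 59120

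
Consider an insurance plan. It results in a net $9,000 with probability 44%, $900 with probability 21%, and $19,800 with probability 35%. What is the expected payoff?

EV = 0.44 × 9000 + 0.21 × 900 + 0.35 × 19800 = 3960 + 189 + 6930 = 11079

$11,079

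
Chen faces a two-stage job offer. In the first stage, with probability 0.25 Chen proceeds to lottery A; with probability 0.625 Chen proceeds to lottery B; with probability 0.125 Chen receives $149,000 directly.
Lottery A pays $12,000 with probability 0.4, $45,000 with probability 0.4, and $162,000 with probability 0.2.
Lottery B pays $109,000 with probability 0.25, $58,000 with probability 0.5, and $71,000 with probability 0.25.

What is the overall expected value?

EV(A) = 0.4 × 12000 + 0.4 × 45000 + 0.2 × 162000 = 4800 + 18000 + 32400 = 55200
EV(B) = 0.25 × 109000 + 0.5 × 58000 + 0.25 × 71000 = 27250 + 29000 + 17750 = 74000
Branch C: 149000 (certain)
Overall = 0.25 × 55200 + 0.625 × 74000 + 0.125 × 149000 = 13800 + 46250 + 18625 = 78675

$78,675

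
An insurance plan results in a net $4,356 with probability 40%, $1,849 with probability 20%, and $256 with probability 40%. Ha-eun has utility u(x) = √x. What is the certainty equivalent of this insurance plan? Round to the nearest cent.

$1,713.96

E[u] = 0.4·√4356 + 0.2·√1849 + 0.4·√256 = 0.4·66 + 0.2·43 + 0.4·16 = 41.4
CE = (41.4)² = 1713.96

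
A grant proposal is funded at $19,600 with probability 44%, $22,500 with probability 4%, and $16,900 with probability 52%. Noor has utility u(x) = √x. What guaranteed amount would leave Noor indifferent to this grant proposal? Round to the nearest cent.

E[u] = 0.44·√19600 + 0.04·√22500 + 0.52·√16900 = 0.44·140 + 0.04·150 + 0.52·130 = 135.2
CE = (135.2)² = 18279.04

$18,279.04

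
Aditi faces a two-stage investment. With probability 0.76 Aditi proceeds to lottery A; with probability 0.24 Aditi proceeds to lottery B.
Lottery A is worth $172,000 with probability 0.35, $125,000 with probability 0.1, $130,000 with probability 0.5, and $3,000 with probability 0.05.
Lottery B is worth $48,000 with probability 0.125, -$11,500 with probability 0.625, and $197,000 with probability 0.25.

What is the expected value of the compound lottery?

$116,301

EV(A) = 0.35 × 172000 + 0.1 × 125000 + 0.5 × 130000 + 0.05 × 3000 = 60200 + 12500 + 65000 + 150 = 137850
EV(B) = 0.125 × 48000 + 0.625 × (-11500) + 0.25 × 197000 = 6000 − 7187.5 + 49250 = 48062.5
Overall = 0.76 × 137850 + 0.24 × 48062.5 = 104766 + 11535 = 116301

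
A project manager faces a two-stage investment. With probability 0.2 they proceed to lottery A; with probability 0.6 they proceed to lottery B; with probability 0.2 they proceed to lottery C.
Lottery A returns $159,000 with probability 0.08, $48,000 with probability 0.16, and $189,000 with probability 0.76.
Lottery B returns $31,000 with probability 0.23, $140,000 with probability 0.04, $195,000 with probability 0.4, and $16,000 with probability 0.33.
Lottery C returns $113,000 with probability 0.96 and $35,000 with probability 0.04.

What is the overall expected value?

$112,390

EV(A) = 0.08 × 159000 + 0.16 × 48000 + 0.76 × 189000 = 12720 + 7680 + 143640 = 164040
EV(B) = 0.23 × 31000 + 0.04 × 140000 + 0.4 × 195000 + 0.33 × 16000 = 7130 + 5600 + 78000 + 5280 = 96010
EV(C) = 0.96 × 113000 + 0.04 × 35000 = 108480 + 1400 = 109880
Overall = 0.2 × 164040 + 0.6 × 96010 + 0.2 × 109880 = 32808 + 57606 + 21976 = 112390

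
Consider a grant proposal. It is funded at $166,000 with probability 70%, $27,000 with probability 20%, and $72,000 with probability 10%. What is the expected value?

$128,800

EV = 0.7 × 166000 + 0.2 × 27000 + 0.1 × 72000 = 116200 + 5400 + 7200 = 128800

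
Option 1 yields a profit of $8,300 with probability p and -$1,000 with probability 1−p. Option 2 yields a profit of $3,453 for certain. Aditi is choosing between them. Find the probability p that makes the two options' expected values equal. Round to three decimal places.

p = 0.479

p·8300 + (1−p)·(-1000) = 3453
9300p − 1000 = 3453
p = (3453 + 1000) / 9300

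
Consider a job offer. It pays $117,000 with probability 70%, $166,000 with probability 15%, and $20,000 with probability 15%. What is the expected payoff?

EV = 0.7 × 117000 + 0.15 × 166000 + 0.15 × 20000 = 81900 + 24900 + 3000 = 109800

$109,800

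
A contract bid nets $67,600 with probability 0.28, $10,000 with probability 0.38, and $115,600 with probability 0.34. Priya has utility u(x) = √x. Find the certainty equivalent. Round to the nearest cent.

$51,256.96

E[u] = 0.28·√67600 + 0.38·√10000 + 0.34·√115600 = 0.28·260 + 0.38·100 + 0.34·340 = 226.4
CE = (226.4)² = 51256.96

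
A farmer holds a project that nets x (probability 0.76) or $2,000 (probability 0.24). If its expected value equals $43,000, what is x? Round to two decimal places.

x = $55,947.37

0.76·x + 0.24·2000 = 43000
0.76·x = 43000 − 480 = 42520
x = 42520 / 0.76 = 55947.3684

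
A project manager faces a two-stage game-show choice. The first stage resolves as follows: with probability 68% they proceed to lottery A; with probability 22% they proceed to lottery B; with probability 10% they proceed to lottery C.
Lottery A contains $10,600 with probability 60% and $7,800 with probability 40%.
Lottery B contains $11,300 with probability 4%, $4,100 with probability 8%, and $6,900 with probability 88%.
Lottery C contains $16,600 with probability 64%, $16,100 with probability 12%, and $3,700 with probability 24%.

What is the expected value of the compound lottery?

$9,298.24

EV(A) = 0.6 × 10600 + 0.4 × 7800 = 6360 + 3120 = 9480
EV(B) = 0.04 × 11300 + 0.08 × 4100 + 0.88 × 6900 = 452 + 328 + 6072 = 6852
EV(C) = 0.64 × 16600 + 0.12 × 16100 + 0.24 × 3700 = 10624 + 1932 + 888 = 13444
Overall = 0.68 × 9480 + 0.22 × 6852 + 0.1 × 13444 = 6446.4 + 1507.44 + 1344.4 = 9298.24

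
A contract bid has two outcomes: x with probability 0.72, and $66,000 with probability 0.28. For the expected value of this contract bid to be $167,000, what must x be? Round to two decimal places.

x = $206,277.78

0.72·x + 0.28·66000 = 167000
0.72·x = 167000 − 18480 = 148520
x = 148520 / 0.72 = 206277.7778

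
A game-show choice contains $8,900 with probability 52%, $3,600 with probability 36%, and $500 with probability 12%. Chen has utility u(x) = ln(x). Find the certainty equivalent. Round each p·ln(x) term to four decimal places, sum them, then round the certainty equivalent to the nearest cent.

$4,548.26

E[u] = 0.52·ln(8900) + 0.36·ln(3600) + 0.12·ln(500) = 4.7288 + 2.9479 + 0.7458 = 8.4225
CE = e^8.4225 ≈ 4548.26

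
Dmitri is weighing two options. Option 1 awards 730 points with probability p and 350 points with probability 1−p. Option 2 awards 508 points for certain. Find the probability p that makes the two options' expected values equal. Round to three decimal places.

p = 0.416

p·730 + (1−p)·350 = 508
380p + 350 = 508
p = (508 − 350) / 380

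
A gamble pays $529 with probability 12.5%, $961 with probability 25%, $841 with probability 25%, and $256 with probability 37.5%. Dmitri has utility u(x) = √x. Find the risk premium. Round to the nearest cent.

$42.61

E[u] = 0.125·√529 + 0.25·√961 + 0.25·√841 + 0.375·√256 = 0.125·23 + 0.25·31 + 0.25·29 + 0.375·16 = 23.875
CE = (23.875)² = 570.015625
Risk premium = EV − CE = 612.625 − 570.015625 = 42.609375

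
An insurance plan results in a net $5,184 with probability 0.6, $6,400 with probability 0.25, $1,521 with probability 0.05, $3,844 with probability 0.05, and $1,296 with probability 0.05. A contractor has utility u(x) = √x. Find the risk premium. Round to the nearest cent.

E[u] = 0.6·√5184 + 0.25·√6400 + 0.05·√1521 + 0.05·√3844 + 0.05·√1296 = 0.6·72 + 0.25·80 + 0.05·39 + 0.05·62 + 0.05·36 = 70.05
CE = (70.05)² = 4907.0025
Risk premium = EV − CE = 5043.45 − 4907.0025 = 136.4475

$136.45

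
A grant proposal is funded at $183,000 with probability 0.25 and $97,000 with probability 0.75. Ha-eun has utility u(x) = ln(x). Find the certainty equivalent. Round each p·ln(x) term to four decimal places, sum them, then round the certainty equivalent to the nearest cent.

$113,675.14

E[u] = 0.25·ln(183000) + 0.75·ln(97000) = 3.0293 + 8.6118 = 11.6411
CE = e^11.6411 ≈ 113675.14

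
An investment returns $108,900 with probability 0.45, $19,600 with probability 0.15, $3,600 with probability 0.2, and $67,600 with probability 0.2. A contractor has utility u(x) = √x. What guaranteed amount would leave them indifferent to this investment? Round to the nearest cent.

E[u] = 0.45·√108900 + 0.15·√19600 + 0.2·√3600 + 0.2·√67600 = 0.45·330 + 0.15·140 + 0.2·60 + 0.2·260 = 233.5
CE = (233.5)² = 54522.25

$54,522.25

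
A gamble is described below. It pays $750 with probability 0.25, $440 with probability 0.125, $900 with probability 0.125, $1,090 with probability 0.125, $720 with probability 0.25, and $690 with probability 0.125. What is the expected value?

$757.50

EV = 0.25 × 750 + 0.125 × 440 + 0.125 × 900 + 0.125 × 1090 + 0.25 × 720 + 0.125 × 690 = 187.5 + 55 + 112.5 + 136.25 + 180 + 86.25 = 757.5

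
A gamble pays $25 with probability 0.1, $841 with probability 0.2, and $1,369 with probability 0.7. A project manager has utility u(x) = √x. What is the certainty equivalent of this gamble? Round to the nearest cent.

E[u] = 0.1·√25 + 0.2·√841 + 0.7·√1369 = 0.1·5 + 0.2·29 + 0.7·37 = 32.2
CE = (32.2)² = 1036.84

$1,036.84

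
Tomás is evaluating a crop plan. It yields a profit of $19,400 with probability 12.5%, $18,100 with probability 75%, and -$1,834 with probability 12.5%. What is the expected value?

$15,770.75

EV = 0.125 × 19400 + 0.75 × 18100 + 0.125 × (-1834) = 2425 + 13575 − 229.25 = 15770.75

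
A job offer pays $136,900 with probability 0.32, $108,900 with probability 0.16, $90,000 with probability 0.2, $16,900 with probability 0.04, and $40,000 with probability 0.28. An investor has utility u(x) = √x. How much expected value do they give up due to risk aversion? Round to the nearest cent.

E[u] = 0.32·√136900 + 0.16·√108900 + 0.2·√90000 + 0.04·√16900 + 0.28·√40000 = 0.32·370 + 0.16·330 + 0.2·300 + 0.04·130 + 0.28·200 = 292.4
CE = (292.4)² = 85497.76
Risk premium = EV − CE = 91108 − 85497.76 = 5610.24

$5,610.24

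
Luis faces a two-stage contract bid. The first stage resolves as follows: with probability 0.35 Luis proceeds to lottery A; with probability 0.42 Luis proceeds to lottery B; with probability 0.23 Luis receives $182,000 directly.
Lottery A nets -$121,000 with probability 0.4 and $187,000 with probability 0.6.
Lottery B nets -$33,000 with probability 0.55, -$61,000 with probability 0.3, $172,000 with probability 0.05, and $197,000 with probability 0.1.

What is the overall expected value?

EV(A) = 0.4 × (-121000) + 0.6 × 187000 = -48400 + 112200 = 63800
EV(B) = 0.55 × (-33000) + 0.3 × (-61000) + 0.05 × 172000 + 0.1 × 197000 = -18150 − 18300 + 8600 + 19700 = -8150
Branch C: 182000 (certain)
Overall = 0.35 × 63800 + 0.42 × (-8150) + 0.23 × 182000 = 22330 − 3423 + 41860 = 60767

$60,767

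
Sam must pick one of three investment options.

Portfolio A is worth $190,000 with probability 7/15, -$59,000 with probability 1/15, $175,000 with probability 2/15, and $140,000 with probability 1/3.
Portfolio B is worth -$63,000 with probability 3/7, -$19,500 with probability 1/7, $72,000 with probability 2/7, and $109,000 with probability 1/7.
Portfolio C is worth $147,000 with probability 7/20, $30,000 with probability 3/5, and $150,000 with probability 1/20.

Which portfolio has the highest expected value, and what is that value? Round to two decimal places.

Portfolio A = 7/15 × 190000 + 1/15 × (-59000) + 2/15 × 175000 + 1/3 × 140000 = 88666.6667 − 3933.3333 + 23333.3333 + 46666.6667 = 154733.3333
Portfolio B = 3/7 × (-63000) + 1/7 × (-19500) + 2/7 × 72000 + 1/7 × 109000 = -27000 − 2785.7143 + 20571.4286 + 15571.4286 = 6357.1429
Portfolio C = 7/20 × 147000 + 3/5 × 30000 + 1/20 × 150000 = 51450 + 18000 + 7500 = 76950

Portfolio A ($154,733.33)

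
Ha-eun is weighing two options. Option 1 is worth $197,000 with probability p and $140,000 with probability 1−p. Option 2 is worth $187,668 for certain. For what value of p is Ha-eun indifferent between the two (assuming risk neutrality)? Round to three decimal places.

p·197000 + (1−p)·140000 = 187668
57000p + 140000 = 187668
p = (187668 − 140000) / 57000

p = 0.836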